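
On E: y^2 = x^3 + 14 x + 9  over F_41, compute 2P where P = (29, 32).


Doubling: s = (3 x1^2 + a) / (2 y1)
s = (3*29^2 + 14) / (2*32) mod 41 = 39
x3 = s^2 - 2 x1 mod 41 = 39^2 - 2*29 = 28
y3 = s (x1 - x3) - y1 mod 41 = 39 * (29 - 28) - 32 = 7

2P = (28, 7)


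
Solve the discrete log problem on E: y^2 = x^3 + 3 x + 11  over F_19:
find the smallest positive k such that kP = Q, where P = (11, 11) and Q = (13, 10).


Enumerate multiples of P until we hit Q = (13, 10):
  1P = (11, 11)
  2P = (4, 7)
  3P = (2, 5)
  4P = (17, 4)
  5P = (14, 2)
  6P = (3, 3)
  7P = (6, 13)
  8P = (9, 11)
  9P = (18, 8)
  10P = (15, 7)
  11P = (13, 10)
Match found at i = 11.

k = 11


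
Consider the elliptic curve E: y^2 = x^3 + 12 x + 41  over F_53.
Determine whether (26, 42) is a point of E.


Check whether y^2 = x^3 + 12 x + 41 (mod 53) for (x, y) = (26, 42).
LHS: y^2 = 42^2 mod 53 = 15
RHS: x^3 + 12 x + 41 = 26^3 + 12*26 + 41 mod 53 = 15
LHS = RHS

Yes, on the curve


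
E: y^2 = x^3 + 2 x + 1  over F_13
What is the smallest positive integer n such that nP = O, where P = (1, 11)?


Compute successive multiples of P until we hit O:
  1P = (1, 11)
  2P = (2, 0)
  3P = (1, 2)
  4P = O

ord(P) = 4


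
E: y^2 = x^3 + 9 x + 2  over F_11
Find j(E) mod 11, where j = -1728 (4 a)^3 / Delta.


Delta = -16(4 a^3 + 27 b^2) mod 11 = 5
-1728 * (4 a)^3 = -1728 * (4*9)^3 mod 11 = 6
j = 6 * 5^(-1) mod 11 = 10

j = 10 (mod 11)


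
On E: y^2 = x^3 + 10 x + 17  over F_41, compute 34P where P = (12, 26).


k = 34 = 100010_2 (binary, LSB first: 010001)
Double-and-add from P = (12, 26):
  bit 0 = 0: acc unchanged = O
  bit 1 = 1: acc = O + (38, 40) = (38, 40)
  bit 2 = 0: acc unchanged = (38, 40)
  bit 3 = 0: acc unchanged = (38, 40)
  bit 4 = 0: acc unchanged = (38, 40)
  bit 5 = 1: acc = (38, 40) + (23, 27) = (11, 8)

34P = (11, 8)


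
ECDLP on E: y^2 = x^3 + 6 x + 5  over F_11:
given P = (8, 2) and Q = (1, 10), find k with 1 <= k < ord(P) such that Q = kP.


Enumerate multiples of P until we hit Q = (1, 10):
  1P = (8, 2)
  2P = (6, 9)
  3P = (1, 1)
  4P = (0, 7)
  5P = (7, 7)
  6P = (10, 8)
  7P = (2, 5)
  8P = (4, 7)
  9P = (4, 4)
  10P = (2, 6)
  11P = (10, 3)
  12P = (7, 4)
  13P = (0, 4)
  14P = (1, 10)
Match found at i = 14.

k = 14


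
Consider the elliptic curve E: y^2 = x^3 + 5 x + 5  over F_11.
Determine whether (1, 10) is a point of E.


Check whether y^2 = x^3 + 5 x + 5 (mod 11) for (x, y) = (1, 10).
LHS: y^2 = 10^2 mod 11 = 1
RHS: x^3 + 5 x + 5 = 1^3 + 5*1 + 5 mod 11 = 0
LHS != RHS

No, not on the curve


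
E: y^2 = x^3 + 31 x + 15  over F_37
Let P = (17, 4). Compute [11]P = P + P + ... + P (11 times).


k = 11 = 1011_2 (binary, LSB first: 1101)
Double-and-add from P = (17, 4):
  bit 0 = 1: acc = O + (17, 4) = (17, 4)
  bit 1 = 1: acc = (17, 4) + (30, 26) = (6, 26)
  bit 2 = 0: acc unchanged = (6, 26)
  bit 3 = 1: acc = (6, 26) + (2, 23) = (18, 2)

11P = (18, 2)


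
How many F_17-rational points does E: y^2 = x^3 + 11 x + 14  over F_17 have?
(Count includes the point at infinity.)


For each x in F_17, count y with y^2 = x^3 + 11 x + 14 mod 17:
  x = 1: RHS = 9, y in [3, 14]  -> 2 point(s)
  x = 7: RHS = 9, y in [3, 14]  -> 2 point(s)
  x = 8: RHS = 2, y in [6, 11]  -> 2 point(s)
  x = 9: RHS = 9, y in [3, 14]  -> 2 point(s)
  x = 10: RHS = 2, y in [6, 11]  -> 2 point(s)
  x = 11: RHS = 4, y in [2, 15]  -> 2 point(s)
  x = 12: RHS = 4, y in [2, 15]  -> 2 point(s)
  x = 13: RHS = 8, y in [5, 12]  -> 2 point(s)
  x = 15: RHS = 1, y in [1, 16]  -> 2 point(s)
  x = 16: RHS = 2, y in [6, 11]  -> 2 point(s)
Affine points: 20. Add the point at infinity: total = 21.

#E(F_17) = 21


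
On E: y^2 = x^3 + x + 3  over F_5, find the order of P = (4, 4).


Compute successive multiples of P until we hit O:
  1P = (4, 4)
  2P = (1, 0)
  3P = (4, 1)
  4P = O

ord(P) = 4


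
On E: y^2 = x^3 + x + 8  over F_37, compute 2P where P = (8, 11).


Doubling: s = (3 x1^2 + a) / (2 y1)
s = (3*8^2 + 1) / (2*11) mod 37 = 34
x3 = s^2 - 2 x1 mod 37 = 34^2 - 2*8 = 30
y3 = s (x1 - x3) - y1 mod 37 = 34 * (8 - 30) - 11 = 18

2P = (30, 18)


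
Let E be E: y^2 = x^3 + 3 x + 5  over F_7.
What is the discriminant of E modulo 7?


4 a^3 + 27 b^2 = 4*3^3 + 27*5^2 = 108 + 675 = 783
Delta = -16 * (783) = -12528
Delta mod 7 = 2

Delta = 2 (mod 7)


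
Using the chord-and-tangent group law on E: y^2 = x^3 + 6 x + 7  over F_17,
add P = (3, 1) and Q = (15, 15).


P != Q, so use the chord formula.
s = (y2 - y1) / (x2 - x1) = (14) / (12) mod 17 = 4
x3 = s^2 - x1 - x2 mod 17 = 4^2 - 3 - 15 = 15
y3 = s (x1 - x3) - y1 mod 17 = 4 * (3 - 15) - 1 = 2

P + Q = (15, 2)


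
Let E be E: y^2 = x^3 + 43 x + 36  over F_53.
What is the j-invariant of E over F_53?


Delta = -16(4 a^3 + 27 b^2) mod 53 = 49
-1728 * (4 a)^3 = -1728 * (4*43)^3 mod 53 = 27
j = 27 * 49^(-1) mod 53 = 33

j = 33 (mod 53)


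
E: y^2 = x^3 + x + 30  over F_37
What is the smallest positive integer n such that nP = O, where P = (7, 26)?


Compute successive multiples of P until we hit O:
  1P = (7, 26)
  2P = (23, 11)
  3P = (6, 17)
  4P = (31, 17)
  5P = (24, 22)
  6P = (9, 18)
  7P = (0, 20)
  8P = (33, 31)
  ... (continuing to 22P)
  22P = O

ord(P) = 22


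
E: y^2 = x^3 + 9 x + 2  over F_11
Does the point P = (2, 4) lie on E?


Check whether y^2 = x^3 + 9 x + 2 (mod 11) for (x, y) = (2, 4).
LHS: y^2 = 4^2 mod 11 = 5
RHS: x^3 + 9 x + 2 = 2^3 + 9*2 + 2 mod 11 = 6
LHS != RHS

No, not on the curve


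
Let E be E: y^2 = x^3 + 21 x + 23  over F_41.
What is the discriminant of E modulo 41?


4 a^3 + 27 b^2 = 4*21^3 + 27*23^2 = 37044 + 14283 = 51327
Delta = -16 * (51327) = -821232
Delta mod 41 = 39

Delta = 39 (mod 41)


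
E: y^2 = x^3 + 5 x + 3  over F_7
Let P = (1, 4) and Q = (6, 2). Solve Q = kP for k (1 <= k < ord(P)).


Enumerate multiples of P until we hit Q = (6, 2):
  1P = (1, 4)
  2P = (6, 5)
  3P = (2, 0)
  4P = (6, 2)
Match found at i = 4.

k = 4


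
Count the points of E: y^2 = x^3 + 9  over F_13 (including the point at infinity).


For each x in F_13, count y with y^2 = x^3 + 0 x + 9 mod 13:
  x = 0: RHS = 9, y in [3, 10]  -> 2 point(s)
  x = 1: RHS = 10, y in [6, 7]  -> 2 point(s)
  x = 2: RHS = 4, y in [2, 11]  -> 2 point(s)
  x = 3: RHS = 10, y in [6, 7]  -> 2 point(s)
  x = 5: RHS = 4, y in [2, 11]  -> 2 point(s)
  x = 6: RHS = 4, y in [2, 11]  -> 2 point(s)
  x = 7: RHS = 1, y in [1, 12]  -> 2 point(s)
  x = 8: RHS = 1, y in [1, 12]  -> 2 point(s)
  x = 9: RHS = 10, y in [6, 7]  -> 2 point(s)
  x = 11: RHS = 1, y in [1, 12]  -> 2 point(s)
Affine points: 20. Add the point at infinity: total = 21.

#E(F_13) = 21


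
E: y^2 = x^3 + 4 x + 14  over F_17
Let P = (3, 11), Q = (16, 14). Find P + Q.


P != Q, so use the chord formula.
s = (y2 - y1) / (x2 - x1) = (3) / (13) mod 17 = 12
x3 = s^2 - x1 - x2 mod 17 = 12^2 - 3 - 16 = 6
y3 = s (x1 - x3) - y1 mod 17 = 12 * (3 - 6) - 11 = 4

P + Q = (6, 4)


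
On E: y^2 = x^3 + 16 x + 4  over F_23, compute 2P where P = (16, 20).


Doubling: s = (3 x1^2 + a) / (2 y1)
s = (3*16^2 + 16) / (2*20) mod 23 = 15
x3 = s^2 - 2 x1 mod 23 = 15^2 - 2*16 = 9
y3 = s (x1 - x3) - y1 mod 23 = 15 * (16 - 9) - 20 = 16

2P = (9, 16)


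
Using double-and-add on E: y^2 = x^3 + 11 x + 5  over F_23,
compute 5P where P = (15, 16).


k = 5 = 101_2 (binary, LSB first: 101)
Double-and-add from P = (15, 16):
  bit 0 = 1: acc = O + (15, 16) = (15, 16)
  bit 1 = 0: acc unchanged = (15, 16)
  bit 2 = 1: acc = (15, 16) + (19, 9) = (5, 1)

5P = (5, 1)


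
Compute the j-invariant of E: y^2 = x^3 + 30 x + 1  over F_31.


Delta = -16(4 a^3 + 27 b^2) mod 31 = 4
-1728 * (4 a)^3 = -1728 * (4*30)^3 mod 31 = 15
j = 15 * 4^(-1) mod 31 = 27

j = 27 (mod 31)


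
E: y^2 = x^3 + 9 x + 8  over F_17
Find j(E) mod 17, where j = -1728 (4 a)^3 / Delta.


Delta = -16(4 a^3 + 27 b^2) mod 17 = 3
-1728 * (4 a)^3 = -1728 * (4*9)^3 mod 17 = 14
j = 14 * 3^(-1) mod 17 = 16

j = 16 (mod 17)


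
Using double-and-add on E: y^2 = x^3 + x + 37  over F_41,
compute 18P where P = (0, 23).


k = 18 = 10010_2 (binary, LSB first: 01001)
Double-and-add from P = (0, 23):
  bit 0 = 0: acc unchanged = O
  bit 1 = 1: acc = O + (23, 38) = (23, 38)
  bit 2 = 0: acc unchanged = (23, 38)
  bit 3 = 0: acc unchanged = (23, 38)
  bit 4 = 1: acc = (23, 38) + (28, 0) = (33, 38)

18P = (33, 38)


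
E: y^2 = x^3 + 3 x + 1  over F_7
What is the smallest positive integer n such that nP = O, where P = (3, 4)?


Compute successive multiples of P until we hit O:
  1P = (3, 4)
  2P = (5, 6)
  3P = (0, 6)
  4P = (6, 5)
  5P = (2, 1)
  6P = (4, 0)
  7P = (2, 6)
  8P = (6, 2)
  ... (continuing to 12P)
  12P = O

ord(P) = 12


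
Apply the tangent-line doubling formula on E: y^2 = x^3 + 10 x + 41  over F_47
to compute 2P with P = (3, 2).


Doubling: s = (3 x1^2 + a) / (2 y1)
s = (3*3^2 + 10) / (2*2) mod 47 = 21
x3 = s^2 - 2 x1 mod 47 = 21^2 - 2*3 = 12
y3 = s (x1 - x3) - y1 mod 47 = 21 * (3 - 12) - 2 = 44

2P = (12, 44)


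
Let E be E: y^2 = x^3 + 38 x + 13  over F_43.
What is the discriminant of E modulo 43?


4 a^3 + 27 b^2 = 4*38^3 + 27*13^2 = 219488 + 4563 = 224051
Delta = -16 * (224051) = -3584816
Delta mod 43 = 8

Delta = 8 (mod 43)


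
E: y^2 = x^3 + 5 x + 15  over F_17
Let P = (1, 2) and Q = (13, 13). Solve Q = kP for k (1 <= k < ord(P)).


Enumerate multiples of P until we hit Q = (13, 13):
  1P = (1, 2)
  2P = (2, 13)
  3P = (16, 3)
  4P = (13, 4)
  5P = (12, 16)
  6P = (0, 7)
  7P = (7, 11)
  8P = (7, 6)
  9P = (0, 10)
  10P = (12, 1)
  11P = (13, 13)
Match found at i = 11.

k = 11


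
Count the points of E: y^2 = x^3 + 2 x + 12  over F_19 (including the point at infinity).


For each x in F_19, count y with y^2 = x^3 + 2 x + 12 mod 19:
  x = 2: RHS = 5, y in [9, 10]  -> 2 point(s)
  x = 3: RHS = 7, y in [8, 11]  -> 2 point(s)
  x = 10: RHS = 6, y in [5, 14]  -> 2 point(s)
  x = 11: RHS = 16, y in [4, 15]  -> 2 point(s)
  x = 12: RHS = 16, y in [4, 15]  -> 2 point(s)
  x = 15: RHS = 16, y in [4, 15]  -> 2 point(s)
  x = 16: RHS = 17, y in [6, 13]  -> 2 point(s)
  x = 17: RHS = 0, y in [0]  -> 1 point(s)
  x = 18: RHS = 9, y in [3, 16]  -> 2 point(s)
Affine points: 17. Add the point at infinity: total = 18.

#E(F_19) = 18


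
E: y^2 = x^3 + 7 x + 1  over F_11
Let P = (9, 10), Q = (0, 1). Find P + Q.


P != Q, so use the chord formula.
s = (y2 - y1) / (x2 - x1) = (2) / (2) mod 11 = 1
x3 = s^2 - x1 - x2 mod 11 = 1^2 - 9 - 0 = 3
y3 = s (x1 - x3) - y1 mod 11 = 1 * (9 - 3) - 10 = 7

P + Q = (3, 7)


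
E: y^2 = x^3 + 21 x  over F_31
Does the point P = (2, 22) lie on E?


Check whether y^2 = x^3 + 21 x + 0 (mod 31) for (x, y) = (2, 22).
LHS: y^2 = 22^2 mod 31 = 19
RHS: x^3 + 21 x + 0 = 2^3 + 21*2 + 0 mod 31 = 19
LHS = RHS

Yes, on the curve


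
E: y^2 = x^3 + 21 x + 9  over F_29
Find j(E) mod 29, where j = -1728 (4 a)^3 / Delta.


Delta = -16(4 a^3 + 27 b^2) mod 29 = 9
-1728 * (4 a)^3 = -1728 * (4*21)^3 mod 29 = 24
j = 24 * 9^(-1) mod 29 = 22

j = 22 (mod 29)


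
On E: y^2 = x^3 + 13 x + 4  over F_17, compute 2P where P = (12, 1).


Doubling: s = (3 x1^2 + a) / (2 y1)
s = (3*12^2 + 13) / (2*1) mod 17 = 10
x3 = s^2 - 2 x1 mod 17 = 10^2 - 2*12 = 8
y3 = s (x1 - x3) - y1 mod 17 = 10 * (12 - 8) - 1 = 5

2P = (8, 5)


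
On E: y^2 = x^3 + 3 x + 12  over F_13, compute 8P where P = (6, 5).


k = 8 = 1000_2 (binary, LSB first: 0001)
Double-and-add from P = (6, 5):
  bit 0 = 0: acc unchanged = O
  bit 1 = 0: acc unchanged = O
  bit 2 = 0: acc unchanged = O
  bit 3 = 1: acc = O + (6, 8) = (6, 8)

8P = (6, 8)


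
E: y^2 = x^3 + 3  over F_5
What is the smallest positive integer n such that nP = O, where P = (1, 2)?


Compute successive multiples of P until we hit O:
  1P = (1, 2)
  2P = (2, 1)
  3P = (3, 0)
  4P = (2, 4)
  5P = (1, 3)
  6P = O

ord(P) = 6


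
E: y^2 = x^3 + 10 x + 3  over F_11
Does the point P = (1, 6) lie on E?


Check whether y^2 = x^3 + 10 x + 3 (mod 11) for (x, y) = (1, 6).
LHS: y^2 = 6^2 mod 11 = 3
RHS: x^3 + 10 x + 3 = 1^3 + 10*1 + 3 mod 11 = 3
LHS = RHS

Yes, on the curve


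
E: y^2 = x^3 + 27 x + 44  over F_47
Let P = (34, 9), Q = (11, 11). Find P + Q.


P != Q, so use the chord formula.
s = (y2 - y1) / (x2 - x1) = (2) / (24) mod 47 = 4
x3 = s^2 - x1 - x2 mod 47 = 4^2 - 34 - 11 = 18
y3 = s (x1 - x3) - y1 mod 47 = 4 * (34 - 18) - 9 = 8

P + Q = (18, 8)


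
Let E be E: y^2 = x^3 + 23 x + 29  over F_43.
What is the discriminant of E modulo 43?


4 a^3 + 27 b^2 = 4*23^3 + 27*29^2 = 48668 + 22707 = 71375
Delta = -16 * (71375) = -1142000
Delta mod 43 = 37

Delta = 37 (mod 43)


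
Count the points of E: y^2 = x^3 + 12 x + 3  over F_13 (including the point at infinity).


For each x in F_13, count y with y^2 = x^3 + 12 x + 3 mod 13:
  x = 0: RHS = 3, y in [4, 9]  -> 2 point(s)
  x = 1: RHS = 3, y in [4, 9]  -> 2 point(s)
  x = 2: RHS = 9, y in [3, 10]  -> 2 point(s)
  x = 3: RHS = 1, y in [1, 12]  -> 2 point(s)
  x = 7: RHS = 1, y in [1, 12]  -> 2 point(s)
  x = 8: RHS = 0, y in [0]  -> 1 point(s)
  x = 11: RHS = 10, y in [6, 7]  -> 2 point(s)
  x = 12: RHS = 3, y in [4, 9]  -> 2 point(s)
Affine points: 15. Add the point at infinity: total = 16.

#E(F_13) = 16


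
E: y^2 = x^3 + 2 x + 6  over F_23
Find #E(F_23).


For each x in F_23, count y with y^2 = x^3 + 2 x + 6 mod 23:
  x = 0: RHS = 6, y in [11, 12]  -> 2 point(s)
  x = 1: RHS = 9, y in [3, 20]  -> 2 point(s)
  x = 2: RHS = 18, y in [8, 15]  -> 2 point(s)
  x = 3: RHS = 16, y in [4, 19]  -> 2 point(s)
  x = 4: RHS = 9, y in [3, 20]  -> 2 point(s)
  x = 5: RHS = 3, y in [7, 16]  -> 2 point(s)
  x = 6: RHS = 4, y in [2, 21]  -> 2 point(s)
  x = 7: RHS = 18, y in [8, 15]  -> 2 point(s)
  x = 11: RHS = 2, y in [5, 18]  -> 2 point(s)
  x = 14: RHS = 18, y in [8, 15]  -> 2 point(s)
  x = 17: RHS = 8, y in [10, 13]  -> 2 point(s)
  x = 18: RHS = 9, y in [3, 20]  -> 2 point(s)
  x = 19: RHS = 3, y in [7, 16]  -> 2 point(s)
  x = 22: RHS = 3, y in [7, 16]  -> 2 point(s)
Affine points: 28. Add the point at infinity: total = 29.

#E(F_23) = 29


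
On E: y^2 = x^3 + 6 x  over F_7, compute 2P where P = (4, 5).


Doubling: s = (3 x1^2 + a) / (2 y1)
s = (3*4^2 + 6) / (2*5) mod 7 = 4
x3 = s^2 - 2 x1 mod 7 = 4^2 - 2*4 = 1
y3 = s (x1 - x3) - y1 mod 7 = 4 * (4 - 1) - 5 = 0

2P = (1, 0)


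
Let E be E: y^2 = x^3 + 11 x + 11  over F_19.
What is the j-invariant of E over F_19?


Delta = -16(4 a^3 + 27 b^2) mod 19 = 9
-1728 * (4 a)^3 = -1728 * (4*11)^3 mod 19 = 7
j = 7 * 9^(-1) mod 19 = 5

j = 5 (mod 19)


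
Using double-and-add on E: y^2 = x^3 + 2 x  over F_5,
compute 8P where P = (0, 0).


k = 8 = 1000_2 (binary, LSB first: 0001)
Double-and-add from P = (0, 0):
  bit 0 = 0: acc unchanged = O
  bit 1 = 0: acc unchanged = O
  bit 2 = 0: acc unchanged = O
  bit 3 = 1: acc = O + O = O

8P = O


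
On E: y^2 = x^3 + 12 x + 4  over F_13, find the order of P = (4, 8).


Compute successive multiples of P until we hit O:
  1P = (4, 8)
  2P = (2, 6)
  3P = (8, 1)
  4P = (0, 11)
  5P = (12, 11)
  6P = (1, 11)
  7P = (9, 10)
  8P = (9, 3)
  ... (continuing to 15P)
  15P = O

ord(P) = 15


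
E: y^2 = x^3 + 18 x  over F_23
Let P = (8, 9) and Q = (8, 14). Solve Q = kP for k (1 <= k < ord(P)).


Enumerate multiples of P until we hit Q = (8, 14):
  1P = (8, 9)
  2P = (0, 0)
  3P = (8, 14)
Match found at i = 3.

k = 3


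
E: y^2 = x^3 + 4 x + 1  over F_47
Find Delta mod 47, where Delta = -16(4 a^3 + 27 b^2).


4 a^3 + 27 b^2 = 4*4^3 + 27*1^2 = 256 + 27 = 283
Delta = -16 * (283) = -4528
Delta mod 47 = 31

Delta = 31 (mod 47)


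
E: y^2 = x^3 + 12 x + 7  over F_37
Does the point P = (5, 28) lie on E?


Check whether y^2 = x^3 + 12 x + 7 (mod 37) for (x, y) = (5, 28).
LHS: y^2 = 28^2 mod 37 = 7
RHS: x^3 + 12 x + 7 = 5^3 + 12*5 + 7 mod 37 = 7
LHS = RHS

Yes, on the curve


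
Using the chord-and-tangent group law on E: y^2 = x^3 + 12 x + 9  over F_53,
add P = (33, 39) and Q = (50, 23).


P != Q, so use the chord formula.
s = (y2 - y1) / (x2 - x1) = (37) / (17) mod 53 = 24
x3 = s^2 - x1 - x2 mod 53 = 24^2 - 33 - 50 = 16
y3 = s (x1 - x3) - y1 mod 53 = 24 * (33 - 16) - 39 = 51

P + Q = (16, 51)


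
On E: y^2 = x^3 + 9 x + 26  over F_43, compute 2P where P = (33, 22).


Doubling: s = (3 x1^2 + a) / (2 y1)
s = (3*33^2 + 9) / (2*22) mod 43 = 8
x3 = s^2 - 2 x1 mod 43 = 8^2 - 2*33 = 41
y3 = s (x1 - x3) - y1 mod 43 = 8 * (33 - 41) - 22 = 0

2P = (41, 0)


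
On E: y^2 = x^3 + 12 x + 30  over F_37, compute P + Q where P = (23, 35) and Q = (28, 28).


P != Q, so use the chord formula.
s = (y2 - y1) / (x2 - x1) = (30) / (5) mod 37 = 6
x3 = s^2 - x1 - x2 mod 37 = 6^2 - 23 - 28 = 22
y3 = s (x1 - x3) - y1 mod 37 = 6 * (23 - 22) - 35 = 8

P + Q = (22, 8)


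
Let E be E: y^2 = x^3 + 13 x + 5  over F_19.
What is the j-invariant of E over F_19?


Delta = -16(4 a^3 + 27 b^2) mod 19 = 3
-1728 * (4 a)^3 = -1728 * (4*13)^3 mod 19 = 8
j = 8 * 3^(-1) mod 19 = 9

j = 9 (mod 19)


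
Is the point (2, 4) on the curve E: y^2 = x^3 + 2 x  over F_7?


Check whether y^2 = x^3 + 2 x + 0 (mod 7) for (x, y) = (2, 4).
LHS: y^2 = 4^2 mod 7 = 2
RHS: x^3 + 2 x + 0 = 2^3 + 2*2 + 0 mod 7 = 5
LHS != RHS

No, not on the curve


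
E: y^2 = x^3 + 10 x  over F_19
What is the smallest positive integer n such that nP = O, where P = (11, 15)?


Compute successive multiples of P until we hit O:
  1P = (11, 15)
  2P = (4, 3)
  3P = (5, 17)
  4P = (1, 7)
  5P = (16, 0)
  6P = (1, 12)
  7P = (5, 2)
  8P = (4, 16)
  ... (continuing to 10P)
  10P = O

ord(P) = 10


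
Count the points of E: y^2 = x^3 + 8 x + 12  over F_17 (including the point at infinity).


For each x in F_17, count y with y^2 = x^3 + 8 x + 12 mod 17:
  x = 1: RHS = 4, y in [2, 15]  -> 2 point(s)
  x = 2: RHS = 2, y in [6, 11]  -> 2 point(s)
  x = 6: RHS = 4, y in [2, 15]  -> 2 point(s)
  x = 10: RHS = 4, y in [2, 15]  -> 2 point(s)
  x = 12: RHS = 0, y in [0]  -> 1 point(s)
  x = 13: RHS = 1, y in [1, 16]  -> 2 point(s)
Affine points: 11. Add the point at infinity: total = 12.

#E(F_17) = 12


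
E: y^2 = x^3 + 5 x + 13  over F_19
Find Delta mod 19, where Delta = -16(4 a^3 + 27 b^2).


4 a^3 + 27 b^2 = 4*5^3 + 27*13^2 = 500 + 4563 = 5063
Delta = -16 * (5063) = -81008
Delta mod 19 = 8

Delta = 8 (mod 19)


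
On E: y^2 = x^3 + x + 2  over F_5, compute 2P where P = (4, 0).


k = 2 = 10_2 (binary, LSB first: 01)
Double-and-add from P = (4, 0):
  bit 0 = 0: acc unchanged = O
  bit 1 = 1: acc = O + O = O

2P = O


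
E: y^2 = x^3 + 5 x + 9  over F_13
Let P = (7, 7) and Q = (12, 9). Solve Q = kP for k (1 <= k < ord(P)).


Enumerate multiples of P until we hit Q = (12, 9):
  1P = (7, 7)
  2P = (2, 12)
  3P = (5, 4)
  4P = (0, 10)
  5P = (3, 8)
  6P = (12, 4)
  7P = (11, 11)
  8P = (9, 4)
  9P = (9, 9)
  10P = (11, 2)
  11P = (12, 9)
Match found at i = 11.

k = 11


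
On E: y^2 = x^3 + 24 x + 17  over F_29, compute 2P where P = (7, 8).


Doubling: s = (3 x1^2 + a) / (2 y1)
s = (3*7^2 + 24) / (2*8) mod 29 = 27
x3 = s^2 - 2 x1 mod 29 = 27^2 - 2*7 = 19
y3 = s (x1 - x3) - y1 mod 29 = 27 * (7 - 19) - 8 = 16

2P = (19, 16)


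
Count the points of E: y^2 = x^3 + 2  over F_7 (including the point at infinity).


For each x in F_7, count y with y^2 = x^3 + 0 x + 2 mod 7:
  x = 0: RHS = 2, y in [3, 4]  -> 2 point(s)
  x = 3: RHS = 1, y in [1, 6]  -> 2 point(s)
  x = 5: RHS = 1, y in [1, 6]  -> 2 point(s)
  x = 6: RHS = 1, y in [1, 6]  -> 2 point(s)
Affine points: 8. Add the point at infinity: total = 9.

#E(F_7) = 9


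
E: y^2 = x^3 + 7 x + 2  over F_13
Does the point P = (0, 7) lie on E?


Check whether y^2 = x^3 + 7 x + 2 (mod 13) for (x, y) = (0, 7).
LHS: y^2 = 7^2 mod 13 = 10
RHS: x^3 + 7 x + 2 = 0^3 + 7*0 + 2 mod 13 = 2
LHS != RHS

No, not on the curve


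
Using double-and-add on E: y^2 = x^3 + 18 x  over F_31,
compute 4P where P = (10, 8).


k = 4 = 100_2 (binary, LSB first: 001)
Double-and-add from P = (10, 8):
  bit 0 = 0: acc unchanged = O
  bit 1 = 0: acc unchanged = O
  bit 2 = 1: acc = O + (7, 29) = (7, 29)

4P = (7, 29)


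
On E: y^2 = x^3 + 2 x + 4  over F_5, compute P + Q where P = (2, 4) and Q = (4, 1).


P != Q, so use the chord formula.
s = (y2 - y1) / (x2 - x1) = (2) / (2) mod 5 = 1
x3 = s^2 - x1 - x2 mod 5 = 1^2 - 2 - 4 = 0
y3 = s (x1 - x3) - y1 mod 5 = 1 * (2 - 0) - 4 = 3

P + Q = (0, 3)


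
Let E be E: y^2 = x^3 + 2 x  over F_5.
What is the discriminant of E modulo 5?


4 a^3 + 27 b^2 = 4*2^3 + 27*0^2 = 32 + 0 = 32
Delta = -16 * (32) = -512
Delta mod 5 = 3

Delta = 3 (mod 5)


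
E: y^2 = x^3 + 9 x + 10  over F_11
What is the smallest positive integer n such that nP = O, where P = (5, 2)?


Compute successive multiples of P until we hit O:
  1P = (5, 2)
  2P = (2, 6)
  3P = (7, 8)
  4P = (8, 0)
  5P = (7, 3)
  6P = (2, 5)
  7P = (5, 9)
  8P = O

ord(P) = 8


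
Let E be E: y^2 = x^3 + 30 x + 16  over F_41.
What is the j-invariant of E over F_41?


Delta = -16(4 a^3 + 27 b^2) mod 41 = 12
-1728 * (4 a)^3 = -1728 * (4*30)^3 mod 41 = 39
j = 39 * 12^(-1) mod 41 = 34

j = 34 (mod 41)


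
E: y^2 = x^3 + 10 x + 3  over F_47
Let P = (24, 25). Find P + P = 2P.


Doubling: s = (3 x1^2 + a) / (2 y1)
s = (3*24^2 + 10) / (2*25) mod 47 = 31
x3 = s^2 - 2 x1 mod 47 = 31^2 - 2*24 = 20
y3 = s (x1 - x3) - y1 mod 47 = 31 * (24 - 20) - 25 = 5

2P = (20, 5)


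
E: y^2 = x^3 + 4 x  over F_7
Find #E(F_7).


For each x in F_7, count y with y^2 = x^3 + 4 x + 0 mod 7:
  x = 0: RHS = 0, y in [0]  -> 1 point(s)
  x = 2: RHS = 2, y in [3, 4]  -> 2 point(s)
  x = 3: RHS = 4, y in [2, 5]  -> 2 point(s)
  x = 6: RHS = 2, y in [3, 4]  -> 2 point(s)
Affine points: 7. Add the point at infinity: total = 8.

#E(F_7) = 8


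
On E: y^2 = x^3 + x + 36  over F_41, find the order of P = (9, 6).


Compute successive multiples of P until we hit O:
  1P = (9, 6)
  2P = (31, 25)
  3P = (2, 28)
  4P = (29, 10)
  5P = (26, 7)
  6P = (27, 5)
  7P = (15, 8)
  8P = (8, 8)
  ... (continuing to 47P)
  47P = O

ord(P) = 47


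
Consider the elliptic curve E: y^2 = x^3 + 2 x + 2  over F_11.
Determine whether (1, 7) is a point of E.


Check whether y^2 = x^3 + 2 x + 2 (mod 11) for (x, y) = (1, 7).
LHS: y^2 = 7^2 mod 11 = 5
RHS: x^3 + 2 x + 2 = 1^3 + 2*1 + 2 mod 11 = 5
LHS = RHS

Yes, on the curve


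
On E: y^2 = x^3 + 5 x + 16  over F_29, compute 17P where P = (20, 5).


k = 17 = 10001_2 (binary, LSB first: 10001)
Double-and-add from P = (20, 5):
  bit 0 = 1: acc = O + (20, 5) = (20, 5)
  bit 1 = 0: acc unchanged = (20, 5)
  bit 2 = 0: acc unchanged = (20, 5)
  bit 3 = 0: acc unchanged = (20, 5)
  bit 4 = 1: acc = (20, 5) + (4, 19) = (18, 15)

17P = (18, 15)


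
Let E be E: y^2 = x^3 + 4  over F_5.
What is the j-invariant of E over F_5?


Delta = -16(4 a^3 + 27 b^2) mod 5 = 3
-1728 * (4 a)^3 = -1728 * (4*0)^3 mod 5 = 0
j = 0 * 3^(-1) mod 5 = 0

j = 0 (mod 5)


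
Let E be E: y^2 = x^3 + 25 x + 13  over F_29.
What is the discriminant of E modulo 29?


4 a^3 + 27 b^2 = 4*25^3 + 27*13^2 = 62500 + 4563 = 67063
Delta = -16 * (67063) = -1073008
Delta mod 29 = 21

Delta = 21 (mod 29)


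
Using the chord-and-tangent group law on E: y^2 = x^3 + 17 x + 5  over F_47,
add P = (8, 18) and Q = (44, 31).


P != Q, so use the chord formula.
s = (y2 - y1) / (x2 - x1) = (13) / (36) mod 47 = 33
x3 = s^2 - x1 - x2 mod 47 = 33^2 - 8 - 44 = 3
y3 = s (x1 - x3) - y1 mod 47 = 33 * (8 - 3) - 18 = 6

P + Q = (3, 6)


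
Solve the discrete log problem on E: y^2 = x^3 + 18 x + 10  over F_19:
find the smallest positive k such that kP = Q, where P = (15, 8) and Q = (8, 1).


Enumerate multiples of P until we hit Q = (8, 1):
  1P = (15, 8)
  2P = (17, 17)
  3P = (12, 15)
  4P = (8, 1)
Match found at i = 4.

k = 4


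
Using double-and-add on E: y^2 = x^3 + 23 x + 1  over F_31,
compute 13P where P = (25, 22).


k = 13 = 1101_2 (binary, LSB first: 1011)
Double-and-add from P = (25, 22):
  bit 0 = 1: acc = O + (25, 22) = (25, 22)
  bit 1 = 0: acc unchanged = (25, 22)
  bit 2 = 1: acc = (25, 22) + (16, 1) = (23, 24)
  bit 3 = 1: acc = (23, 24) + (1, 26) = (17, 29)

13P = (17, 29)


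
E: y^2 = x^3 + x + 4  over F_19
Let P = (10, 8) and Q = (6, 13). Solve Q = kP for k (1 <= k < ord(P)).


Enumerate multiples of P until we hit Q = (6, 13):
  1P = (10, 8)
  2P = (0, 2)
  3P = (1, 5)
  4P = (6, 6)
  5P = (8, 12)
  6P = (5, 1)
  7P = (9, 1)
  8P = (11, 4)
  9P = (14, 8)
  10P = (14, 11)
  11P = (11, 15)
  12P = (9, 18)
  13P = (5, 18)
  14P = (8, 7)
  15P = (6, 13)
Match found at i = 15.

k = 15


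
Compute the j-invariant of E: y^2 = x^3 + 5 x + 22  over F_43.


Delta = -16(4 a^3 + 27 b^2) mod 43 = 19
-1728 * (4 a)^3 = -1728 * (4*5)^3 mod 43 = 27
j = 27 * 19^(-1) mod 43 = 15

j = 15 (mod 43)


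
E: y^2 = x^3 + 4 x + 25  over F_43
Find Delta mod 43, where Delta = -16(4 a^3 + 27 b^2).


4 a^3 + 27 b^2 = 4*4^3 + 27*25^2 = 256 + 16875 = 17131
Delta = -16 * (17131) = -274096
Delta mod 43 = 29

Delta = 29 (mod 43)


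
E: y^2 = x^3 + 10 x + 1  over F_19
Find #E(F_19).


For each x in F_19, count y with y^2 = x^3 + 10 x + 1 mod 19:
  x = 0: RHS = 1, y in [1, 18]  -> 2 point(s)
  x = 3: RHS = 1, y in [1, 18]  -> 2 point(s)
  x = 5: RHS = 5, y in [9, 10]  -> 2 point(s)
  x = 6: RHS = 11, y in [7, 12]  -> 2 point(s)
  x = 8: RHS = 4, y in [2, 17]  -> 2 point(s)
  x = 11: RHS = 17, y in [6, 13]  -> 2 point(s)
  x = 12: RHS = 6, y in [5, 14]  -> 2 point(s)
  x = 14: RHS = 16, y in [4, 15]  -> 2 point(s)
  x = 15: RHS = 11, y in [7, 12]  -> 2 point(s)
  x = 16: RHS = 1, y in [1, 18]  -> 2 point(s)
  x = 17: RHS = 11, y in [7, 12]  -> 2 point(s)
  x = 18: RHS = 9, y in [3, 16]  -> 2 point(s)
Affine points: 24. Add the point at infinity: total = 25.

#E(F_19) = 25


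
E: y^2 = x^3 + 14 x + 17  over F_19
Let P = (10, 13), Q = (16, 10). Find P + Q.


P != Q, so use the chord formula.
s = (y2 - y1) / (x2 - x1) = (16) / (6) mod 19 = 9
x3 = s^2 - x1 - x2 mod 19 = 9^2 - 10 - 16 = 17
y3 = s (x1 - x3) - y1 mod 19 = 9 * (10 - 17) - 13 = 0

P + Q = (17, 0)


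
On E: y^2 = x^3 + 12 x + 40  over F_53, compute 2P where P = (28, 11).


Doubling: s = (3 x1^2 + a) / (2 y1)
s = (3*28^2 + 12) / (2*11) mod 53 = 40
x3 = s^2 - 2 x1 mod 53 = 40^2 - 2*28 = 7
y3 = s (x1 - x3) - y1 mod 53 = 40 * (28 - 7) - 11 = 34

2P = (7, 34)


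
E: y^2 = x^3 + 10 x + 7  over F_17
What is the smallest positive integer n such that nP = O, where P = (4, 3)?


Compute successive multiples of P until we hit O:
  1P = (4, 3)
  2P = (8, 15)
  3P = (14, 1)
  4P = (14, 16)
  5P = (8, 2)
  6P = (4, 14)
  7P = O

ord(P) = 7


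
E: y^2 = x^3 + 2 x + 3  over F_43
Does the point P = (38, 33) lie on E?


Check whether y^2 = x^3 + 2 x + 3 (mod 43) for (x, y) = (38, 33).
LHS: y^2 = 33^2 mod 43 = 14
RHS: x^3 + 2 x + 3 = 38^3 + 2*38 + 3 mod 43 = 40
LHS != RHS

No, not on the curve


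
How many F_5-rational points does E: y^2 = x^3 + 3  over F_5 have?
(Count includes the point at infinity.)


For each x in F_5, count y with y^2 = x^3 + 0 x + 3 mod 5:
  x = 1: RHS = 4, y in [2, 3]  -> 2 point(s)
  x = 2: RHS = 1, y in [1, 4]  -> 2 point(s)
  x = 3: RHS = 0, y in [0]  -> 1 point(s)
Affine points: 5. Add the point at infinity: total = 6.

#E(F_5) = 6


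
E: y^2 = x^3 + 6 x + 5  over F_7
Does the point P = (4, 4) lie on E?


Check whether y^2 = x^3 + 6 x + 5 (mod 7) for (x, y) = (4, 4).
LHS: y^2 = 4^2 mod 7 = 2
RHS: x^3 + 6 x + 5 = 4^3 + 6*4 + 5 mod 7 = 2
LHS = RHS

Yes, on the curve


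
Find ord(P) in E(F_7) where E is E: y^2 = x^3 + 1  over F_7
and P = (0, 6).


Compute successive multiples of P until we hit O:
  1P = (0, 6)
  2P = (0, 1)
  3P = O

ord(P) = 3


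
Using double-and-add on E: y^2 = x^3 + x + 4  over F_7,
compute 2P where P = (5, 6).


k = 2 = 10_2 (binary, LSB first: 01)
Double-and-add from P = (5, 6):
  bit 0 = 0: acc unchanged = O
  bit 1 = 1: acc = O + (6, 4) = (6, 4)

2P = (6, 4)


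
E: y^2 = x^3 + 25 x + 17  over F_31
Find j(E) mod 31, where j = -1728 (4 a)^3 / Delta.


Delta = -16(4 a^3 + 27 b^2) mod 31 = 18
-1728 * (4 a)^3 = -1728 * (4*25)^3 mod 31 = 16
j = 16 * 18^(-1) mod 31 = 25

j = 25 (mod 31)


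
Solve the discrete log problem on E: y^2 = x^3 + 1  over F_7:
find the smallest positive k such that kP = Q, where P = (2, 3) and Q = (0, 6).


Enumerate multiples of P until we hit Q = (0, 6):
  1P = (2, 3)
  2P = (0, 1)
  3P = (6, 0)
  4P = (0, 6)
Match found at i = 4.

k = 4


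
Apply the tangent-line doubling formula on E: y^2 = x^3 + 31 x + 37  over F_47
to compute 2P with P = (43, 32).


Doubling: s = (3 x1^2 + a) / (2 y1)
s = (3*43^2 + 31) / (2*32) mod 47 = 24
x3 = s^2 - 2 x1 mod 47 = 24^2 - 2*43 = 20
y3 = s (x1 - x3) - y1 mod 47 = 24 * (43 - 20) - 32 = 3

2P = (20, 3)


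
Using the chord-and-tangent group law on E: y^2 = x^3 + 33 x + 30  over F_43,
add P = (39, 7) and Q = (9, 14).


P != Q, so use the chord formula.
s = (y2 - y1) / (x2 - x1) = (7) / (13) mod 43 = 27
x3 = s^2 - x1 - x2 mod 43 = 27^2 - 39 - 9 = 36
y3 = s (x1 - x3) - y1 mod 43 = 27 * (39 - 36) - 7 = 31

P + Q = (36, 31)


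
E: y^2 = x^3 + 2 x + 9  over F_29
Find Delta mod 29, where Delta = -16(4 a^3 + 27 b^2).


4 a^3 + 27 b^2 = 4*2^3 + 27*9^2 = 32 + 2187 = 2219
Delta = -16 * (2219) = -35504
Delta mod 29 = 21

Delta = 21 (mod 29)


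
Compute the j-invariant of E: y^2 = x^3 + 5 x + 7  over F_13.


Delta = -16(4 a^3 + 27 b^2) mod 13 = 4
-1728 * (4 a)^3 = -1728 * (4*5)^3 mod 13 = 5
j = 5 * 4^(-1) mod 13 = 11

j = 11 (mod 13)


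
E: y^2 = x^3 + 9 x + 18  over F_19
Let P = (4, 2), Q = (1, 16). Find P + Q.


P != Q, so use the chord formula.
s = (y2 - y1) / (x2 - x1) = (14) / (16) mod 19 = 8
x3 = s^2 - x1 - x2 mod 19 = 8^2 - 4 - 1 = 2
y3 = s (x1 - x3) - y1 mod 19 = 8 * (4 - 2) - 2 = 14

P + Q = (2, 14)


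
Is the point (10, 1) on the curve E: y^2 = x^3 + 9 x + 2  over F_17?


Check whether y^2 = x^3 + 9 x + 2 (mod 17) for (x, y) = (10, 1).
LHS: y^2 = 1^2 mod 17 = 1
RHS: x^3 + 9 x + 2 = 10^3 + 9*10 + 2 mod 17 = 4
LHS != RHS

No, not on the curve


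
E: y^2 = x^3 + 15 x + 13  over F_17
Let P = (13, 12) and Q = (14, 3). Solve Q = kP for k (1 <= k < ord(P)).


Enumerate multiples of P until we hit Q = (14, 3):
  1P = (13, 12)
  2P = (4, 1)
  3P = (8, 13)
  4P = (11, 8)
  5P = (14, 3)
Match found at i = 5.

k = 5


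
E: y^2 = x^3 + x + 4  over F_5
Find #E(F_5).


For each x in F_5, count y with y^2 = x^3 + 1 x + 4 mod 5:
  x = 0: RHS = 4, y in [2, 3]  -> 2 point(s)
  x = 1: RHS = 1, y in [1, 4]  -> 2 point(s)
  x = 2: RHS = 4, y in [2, 3]  -> 2 point(s)
  x = 3: RHS = 4, y in [2, 3]  -> 2 point(s)
Affine points: 8. Add the point at infinity: total = 9.

#E(F_5) = 9


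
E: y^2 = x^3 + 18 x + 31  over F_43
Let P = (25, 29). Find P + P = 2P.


Doubling: s = (3 x1^2 + a) / (2 y1)
s = (3*25^2 + 18) / (2*29) mod 43 = 23
x3 = s^2 - 2 x1 mod 43 = 23^2 - 2*25 = 6
y3 = s (x1 - x3) - y1 mod 43 = 23 * (25 - 6) - 29 = 21

2P = (6, 21)


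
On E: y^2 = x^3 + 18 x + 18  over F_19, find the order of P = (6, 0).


Compute successive multiples of P until we hit O:
  1P = (6, 0)
  2P = O

ord(P) = 2


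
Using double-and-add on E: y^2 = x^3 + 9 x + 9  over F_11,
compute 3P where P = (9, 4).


k = 3 = 11_2 (binary, LSB first: 11)
Double-and-add from P = (9, 4):
  bit 0 = 1: acc = O + (9, 4) = (9, 4)
  bit 1 = 1: acc = (9, 4) + (9, 7) = O

3P = O


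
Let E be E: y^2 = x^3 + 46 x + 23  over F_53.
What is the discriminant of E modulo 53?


4 a^3 + 27 b^2 = 4*46^3 + 27*23^2 = 389344 + 14283 = 403627
Delta = -16 * (403627) = -6458032
Delta mod 53 = 18

Delta = 18 (mod 53)


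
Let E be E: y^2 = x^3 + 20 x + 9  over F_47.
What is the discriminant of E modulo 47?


4 a^3 + 27 b^2 = 4*20^3 + 27*9^2 = 32000 + 2187 = 34187
Delta = -16 * (34187) = -546992
Delta mod 47 = 41

Delta = 41 (mod 47)


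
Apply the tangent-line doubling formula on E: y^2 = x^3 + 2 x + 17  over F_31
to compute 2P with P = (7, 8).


Doubling: s = (3 x1^2 + a) / (2 y1)
s = (3*7^2 + 2) / (2*8) mod 31 = 19
x3 = s^2 - 2 x1 mod 31 = 19^2 - 2*7 = 6
y3 = s (x1 - x3) - y1 mod 31 = 19 * (7 - 6) - 8 = 11

2P = (6, 11)


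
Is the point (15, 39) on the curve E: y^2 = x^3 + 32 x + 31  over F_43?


Check whether y^2 = x^3 + 32 x + 31 (mod 43) for (x, y) = (15, 39).
LHS: y^2 = 39^2 mod 43 = 16
RHS: x^3 + 32 x + 31 = 15^3 + 32*15 + 31 mod 43 = 16
LHS = RHS

Yes, on the curve


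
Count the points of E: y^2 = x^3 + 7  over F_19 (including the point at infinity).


For each x in F_19, count y with y^2 = x^3 + 0 x + 7 mod 19:
  x = 0: RHS = 7, y in [8, 11]  -> 2 point(s)
  x = 8: RHS = 6, y in [5, 14]  -> 2 point(s)
  x = 10: RHS = 0, y in [0]  -> 1 point(s)
  x = 12: RHS = 6, y in [5, 14]  -> 2 point(s)
  x = 13: RHS = 0, y in [0]  -> 1 point(s)
  x = 15: RHS = 0, y in [0]  -> 1 point(s)
  x = 18: RHS = 6, y in [5, 14]  -> 2 point(s)
Affine points: 11. Add the point at infinity: total = 12.

#E(F_19) = 12


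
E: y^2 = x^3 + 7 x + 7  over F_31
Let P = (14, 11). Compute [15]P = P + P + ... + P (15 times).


k = 15 = 1111_2 (binary, LSB first: 1111)
Double-and-add from P = (14, 11):
  bit 0 = 1: acc = O + (14, 11) = (14, 11)
  bit 1 = 1: acc = (14, 11) + (0, 21) = (27, 16)
  bit 2 = 1: acc = (27, 16) + (25, 11) = (24, 7)
  bit 3 = 1: acc = (24, 7) + (13, 1) = (13, 30)

15P = (13, 30)


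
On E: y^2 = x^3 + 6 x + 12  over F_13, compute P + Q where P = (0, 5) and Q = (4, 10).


P != Q, so use the chord formula.
s = (y2 - y1) / (x2 - x1) = (5) / (4) mod 13 = 11
x3 = s^2 - x1 - x2 mod 13 = 11^2 - 0 - 4 = 0
y3 = s (x1 - x3) - y1 mod 13 = 11 * (0 - 0) - 5 = 8

P + Q = (0, 8)


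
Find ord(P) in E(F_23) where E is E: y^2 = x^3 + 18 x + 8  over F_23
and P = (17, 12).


Compute successive multiples of P until we hit O:
  1P = (17, 12)
  2P = (18, 0)
  3P = (17, 11)
  4P = O

ord(P) = 4


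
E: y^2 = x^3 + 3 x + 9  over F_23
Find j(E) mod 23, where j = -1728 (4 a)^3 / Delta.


Delta = -16(4 a^3 + 27 b^2) mod 23 = 11
-1728 * (4 a)^3 = -1728 * (4*3)^3 mod 23 = 14
j = 14 * 11^(-1) mod 23 = 18

j = 18 (mod 23)


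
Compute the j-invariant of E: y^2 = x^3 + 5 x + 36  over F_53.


Delta = -16(4 a^3 + 27 b^2) mod 53 = 23
-1728 * (4 a)^3 = -1728 * (4*5)^3 mod 53 = 43
j = 43 * 23^(-1) mod 53 = 18

j = 18 (mod 53)


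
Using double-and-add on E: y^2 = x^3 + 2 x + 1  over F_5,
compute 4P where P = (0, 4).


k = 4 = 100_2 (binary, LSB first: 001)
Double-and-add from P = (0, 4):
  bit 0 = 0: acc unchanged = O
  bit 1 = 0: acc unchanged = O
  bit 2 = 1: acc = O + (3, 3) = (3, 3)

4P = (3, 3)


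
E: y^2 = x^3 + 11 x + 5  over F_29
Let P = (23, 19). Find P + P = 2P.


Doubling: s = (3 x1^2 + a) / (2 y1)
s = (3*23^2 + 11) / (2*19) mod 29 = 10
x3 = s^2 - 2 x1 mod 29 = 10^2 - 2*23 = 25
y3 = s (x1 - x3) - y1 mod 29 = 10 * (23 - 25) - 19 = 19

2P = (25, 19)


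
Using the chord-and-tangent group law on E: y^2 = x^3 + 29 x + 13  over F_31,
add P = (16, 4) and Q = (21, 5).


P != Q, so use the chord formula.
s = (y2 - y1) / (x2 - x1) = (1) / (5) mod 31 = 25
x3 = s^2 - x1 - x2 mod 31 = 25^2 - 16 - 21 = 30
y3 = s (x1 - x3) - y1 mod 31 = 25 * (16 - 30) - 4 = 18

P + Q = (30, 18)


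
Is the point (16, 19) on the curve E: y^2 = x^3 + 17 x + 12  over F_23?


Check whether y^2 = x^3 + 17 x + 12 (mod 23) for (x, y) = (16, 19).
LHS: y^2 = 19^2 mod 23 = 16
RHS: x^3 + 17 x + 12 = 16^3 + 17*16 + 12 mod 23 = 10
LHS != RHS

No, not on the curve


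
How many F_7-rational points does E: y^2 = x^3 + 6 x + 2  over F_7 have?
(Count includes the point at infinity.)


For each x in F_7, count y with y^2 = x^3 + 6 x + 2 mod 7:
  x = 0: RHS = 2, y in [3, 4]  -> 2 point(s)
  x = 1: RHS = 2, y in [3, 4]  -> 2 point(s)
  x = 2: RHS = 1, y in [1, 6]  -> 2 point(s)
  x = 6: RHS = 2, y in [3, 4]  -> 2 point(s)
Affine points: 8. Add the point at infinity: total = 9.

#E(F_7) = 9


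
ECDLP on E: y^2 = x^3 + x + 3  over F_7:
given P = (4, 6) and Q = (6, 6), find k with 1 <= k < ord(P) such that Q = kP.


Enumerate multiples of P until we hit Q = (6, 6):
  1P = (4, 6)
  2P = (6, 1)
  3P = (5, 0)
  4P = (6, 6)
Match found at i = 4.

k = 4


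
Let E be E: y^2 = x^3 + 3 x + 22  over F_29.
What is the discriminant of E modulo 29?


4 a^3 + 27 b^2 = 4*3^3 + 27*22^2 = 108 + 13068 = 13176
Delta = -16 * (13176) = -210816
Delta mod 29 = 14

Delta = 14 (mod 29)


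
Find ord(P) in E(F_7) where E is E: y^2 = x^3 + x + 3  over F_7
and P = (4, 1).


Compute successive multiples of P until we hit O:
  1P = (4, 1)
  2P = (6, 6)
  3P = (5, 0)
  4P = (6, 1)
  5P = (4, 6)
  6P = O

ord(P) = 6


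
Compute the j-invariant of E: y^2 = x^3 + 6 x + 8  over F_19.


Delta = -16(4 a^3 + 27 b^2) mod 19 = 5
-1728 * (4 a)^3 = -1728 * (4*6)^3 mod 19 = 11
j = 11 * 5^(-1) mod 19 = 6

j = 6 (mod 19)


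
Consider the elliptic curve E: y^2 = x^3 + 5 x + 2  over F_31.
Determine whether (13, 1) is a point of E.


Check whether y^2 = x^3 + 5 x + 2 (mod 31) for (x, y) = (13, 1).
LHS: y^2 = 1^2 mod 31 = 1
RHS: x^3 + 5 x + 2 = 13^3 + 5*13 + 2 mod 31 = 1
LHS = RHS

Yes, on the curve


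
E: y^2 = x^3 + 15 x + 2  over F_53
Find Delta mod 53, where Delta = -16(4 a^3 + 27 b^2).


4 a^3 + 27 b^2 = 4*15^3 + 27*2^2 = 13500 + 108 = 13608
Delta = -16 * (13608) = -217728
Delta mod 53 = 49

Delta = 49 (mod 53)


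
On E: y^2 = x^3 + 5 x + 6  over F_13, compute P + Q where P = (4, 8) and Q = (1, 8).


P != Q, so use the chord formula.
s = (y2 - y1) / (x2 - x1) = (0) / (10) mod 13 = 0
x3 = s^2 - x1 - x2 mod 13 = 0^2 - 4 - 1 = 8
y3 = s (x1 - x3) - y1 mod 13 = 0 * (4 - 8) - 8 = 5

P + Q = (8, 5)


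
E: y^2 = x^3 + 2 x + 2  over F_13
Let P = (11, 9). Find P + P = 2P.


Doubling: s = (3 x1^2 + a) / (2 y1)
s = (3*11^2 + 2) / (2*9) mod 13 = 8
x3 = s^2 - 2 x1 mod 13 = 8^2 - 2*11 = 3
y3 = s (x1 - x3) - y1 mod 13 = 8 * (11 - 3) - 9 = 3

2P = (3, 3)


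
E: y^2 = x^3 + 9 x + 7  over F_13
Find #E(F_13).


For each x in F_13, count y with y^2 = x^3 + 9 x + 7 mod 13:
  x = 1: RHS = 4, y in [2, 11]  -> 2 point(s)
  x = 3: RHS = 9, y in [3, 10]  -> 2 point(s)
  x = 4: RHS = 3, y in [4, 9]  -> 2 point(s)
  x = 6: RHS = 4, y in [2, 11]  -> 2 point(s)
  x = 7: RHS = 10, y in [6, 7]  -> 2 point(s)
  x = 12: RHS = 10, y in [6, 7]  -> 2 point(s)
Affine points: 12. Add the point at infinity: total = 13.

#E(F_13) = 13


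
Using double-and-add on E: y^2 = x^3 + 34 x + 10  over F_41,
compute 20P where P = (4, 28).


k = 20 = 10100_2 (binary, LSB first: 00101)
Double-and-add from P = (4, 28):
  bit 0 = 0: acc unchanged = O
  bit 1 = 0: acc unchanged = O
  bit 2 = 1: acc = O + (36, 24) = (36, 24)
  bit 3 = 0: acc unchanged = (36, 24)
  bit 4 = 1: acc = (36, 24) + (31, 33) = (33, 28)

20P = (33, 28)


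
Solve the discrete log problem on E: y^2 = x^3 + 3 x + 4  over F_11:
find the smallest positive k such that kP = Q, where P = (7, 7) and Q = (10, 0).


Enumerate multiples of P until we hit Q = (10, 0):
  1P = (7, 7)
  2P = (0, 2)
  3P = (9, 1)
  4P = (4, 6)
  5P = (5, 1)
  6P = (8, 1)
  7P = (10, 0)
Match found at i = 7.

k = 7


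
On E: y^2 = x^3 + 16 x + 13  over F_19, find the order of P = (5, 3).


Compute successive multiples of P until we hit O:
  1P = (5, 3)
  2P = (1, 7)
  3P = (14, 6)
  4P = (17, 12)
  5P = (13, 10)
  6P = (8, 11)
  7P = (11, 0)
  8P = (8, 8)
  ... (continuing to 14P)
  14P = O

ord(P) = 14


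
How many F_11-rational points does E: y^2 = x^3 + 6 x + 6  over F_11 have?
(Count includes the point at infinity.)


For each x in F_11, count y with y^2 = x^3 + 6 x + 6 mod 11:
  x = 2: RHS = 4, y in [2, 9]  -> 2 point(s)
  x = 6: RHS = 5, y in [4, 7]  -> 2 point(s)
  x = 8: RHS = 5, y in [4, 7]  -> 2 point(s)
Affine points: 6. Add the point at infinity: total = 7.

#E(F_11) = 7


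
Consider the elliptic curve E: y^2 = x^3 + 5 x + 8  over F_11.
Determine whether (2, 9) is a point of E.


Check whether y^2 = x^3 + 5 x + 8 (mod 11) for (x, y) = (2, 9).
LHS: y^2 = 9^2 mod 11 = 4
RHS: x^3 + 5 x + 8 = 2^3 + 5*2 + 8 mod 11 = 4
LHS = RHS

Yes, on the curve
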